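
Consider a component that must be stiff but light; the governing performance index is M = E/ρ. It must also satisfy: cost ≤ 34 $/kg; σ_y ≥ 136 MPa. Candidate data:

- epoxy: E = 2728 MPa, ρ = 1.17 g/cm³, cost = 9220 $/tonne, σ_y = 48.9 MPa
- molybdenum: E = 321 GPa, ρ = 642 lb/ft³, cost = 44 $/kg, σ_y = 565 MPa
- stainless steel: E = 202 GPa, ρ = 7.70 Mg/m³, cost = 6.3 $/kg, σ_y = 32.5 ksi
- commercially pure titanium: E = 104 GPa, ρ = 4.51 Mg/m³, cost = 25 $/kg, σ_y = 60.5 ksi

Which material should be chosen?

stainless steel

Screen on constraints: cost ≤ 34 $/kg; σ_y ≥ 136 MPa. Survivors: stainless steel, commercially pure titanium.
After converting to SI:
  stainless steel: E = 202.0 GPa, ρ = 7700 kg/m³
  commercially pure titanium: E = 104.0 GPa, ρ = 4510 kg/m³
  stainless steel: M = 26.2 MN·m/kg
  commercially pure titanium: M = 23.1 MN·m/kg
Highest index: stainless steel.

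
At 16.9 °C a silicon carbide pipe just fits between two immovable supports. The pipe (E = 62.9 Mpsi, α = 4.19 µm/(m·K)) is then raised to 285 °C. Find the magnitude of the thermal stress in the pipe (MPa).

E = 62.9 Mpsi = 433.7 GPa.
ΔT = 268.1 K. Constrained thermal stress σ = E·α·ΔT = 433.7×10³ MPa × 4.19×10⁻⁶ × 268.1 = 487 MPa (compressive).

487 MPa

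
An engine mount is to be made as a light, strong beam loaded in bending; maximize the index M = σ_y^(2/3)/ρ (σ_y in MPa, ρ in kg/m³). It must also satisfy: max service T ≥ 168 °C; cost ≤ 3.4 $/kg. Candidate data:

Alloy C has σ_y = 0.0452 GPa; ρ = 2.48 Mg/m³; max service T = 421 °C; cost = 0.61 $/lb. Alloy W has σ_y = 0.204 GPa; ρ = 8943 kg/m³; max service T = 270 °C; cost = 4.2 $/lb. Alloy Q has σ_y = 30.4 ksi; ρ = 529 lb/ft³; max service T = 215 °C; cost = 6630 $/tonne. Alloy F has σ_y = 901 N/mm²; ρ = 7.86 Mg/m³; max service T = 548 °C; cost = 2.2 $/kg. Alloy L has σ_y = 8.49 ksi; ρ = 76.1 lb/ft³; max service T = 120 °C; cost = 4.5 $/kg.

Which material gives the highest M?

Screen on constraints: max service T ≥ 168 °C; cost ≤ 3.4 $/kg. Survivors: alloy C, alloy F.
After converting to SI:
  alloy C: σ_y = 45.20 MPa, ρ = 2480 kg/m³
  alloy F: σ_y = 901.0 MPa, ρ = 7860 kg/m³
  alloy F: M = 11.9×10⁻³
  alloy C: M = 5.12×10⁻³
The maximum is for alloy F.

alloy F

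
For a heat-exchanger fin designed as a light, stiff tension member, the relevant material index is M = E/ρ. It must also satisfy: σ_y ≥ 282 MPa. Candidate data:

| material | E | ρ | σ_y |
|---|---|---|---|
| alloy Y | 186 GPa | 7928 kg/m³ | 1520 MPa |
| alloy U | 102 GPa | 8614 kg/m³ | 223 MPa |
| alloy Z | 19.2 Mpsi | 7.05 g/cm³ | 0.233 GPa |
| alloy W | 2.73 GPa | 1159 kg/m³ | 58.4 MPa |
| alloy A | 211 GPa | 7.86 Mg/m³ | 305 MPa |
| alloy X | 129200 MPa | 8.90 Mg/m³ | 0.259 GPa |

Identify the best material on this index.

alloy A

Screen on constraints: σ_y ≥ 282 MPa. Survivors: alloy Y, alloy A.
Normalizing units and computing the index:
  alloy Y: E = 186.0 GPa, ρ = 7928 kg/m³
  alloy A: E = 211.0 GPa, ρ = 7860 kg/m³
  alloy A: M = 26.8 MN·m/kg
  alloy Y: M = 23.5 MN·m/kg
Alloy A has the largest M.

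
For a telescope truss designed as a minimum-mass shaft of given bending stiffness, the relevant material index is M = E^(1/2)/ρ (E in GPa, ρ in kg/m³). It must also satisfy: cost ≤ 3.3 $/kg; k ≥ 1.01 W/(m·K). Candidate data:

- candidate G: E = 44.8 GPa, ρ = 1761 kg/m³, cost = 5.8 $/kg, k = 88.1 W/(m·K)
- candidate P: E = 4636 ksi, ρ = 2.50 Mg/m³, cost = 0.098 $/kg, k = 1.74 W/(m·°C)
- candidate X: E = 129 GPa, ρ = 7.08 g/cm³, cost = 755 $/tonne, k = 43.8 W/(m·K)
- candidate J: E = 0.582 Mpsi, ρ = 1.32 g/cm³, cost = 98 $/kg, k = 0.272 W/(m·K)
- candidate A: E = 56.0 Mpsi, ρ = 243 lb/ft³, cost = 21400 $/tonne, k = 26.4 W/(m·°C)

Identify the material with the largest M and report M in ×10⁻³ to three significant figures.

candidate P, M = 2.26×10⁻³

Screen on constraints: cost ≤ 3.3 $/kg; k ≥ 1.01 W/(m·K). Survivors: candidate P, candidate X.
Putting every candidate on a common basis:
  candidate P: E = 31.96 GPa, ρ = 2500 kg/m³
  candidate X: E = 129.0 GPa, ρ = 7080 kg/m³
  candidate P: M = 2.26×10⁻³
  candidate X: M = 1.60×10⁻³
Candidate P ranks first.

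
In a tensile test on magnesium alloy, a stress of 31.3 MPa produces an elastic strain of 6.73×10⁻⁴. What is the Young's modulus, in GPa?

E = σ/ε = 31.3 MPa / 6.73×10⁻⁴ = 46510 MPa = 46.5 GPa.

46.5 GPa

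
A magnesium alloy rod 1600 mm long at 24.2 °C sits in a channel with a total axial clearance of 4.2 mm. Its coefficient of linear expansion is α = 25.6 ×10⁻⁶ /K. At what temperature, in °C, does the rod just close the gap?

α·L₀·ΔT = 4.2 mm ⇒ ΔT = 4.2 / (25.6×10⁻⁶ × 1600.0) = 102.5 K.
T = 24.2 + 102.5 = 126.7 °C.

127 °C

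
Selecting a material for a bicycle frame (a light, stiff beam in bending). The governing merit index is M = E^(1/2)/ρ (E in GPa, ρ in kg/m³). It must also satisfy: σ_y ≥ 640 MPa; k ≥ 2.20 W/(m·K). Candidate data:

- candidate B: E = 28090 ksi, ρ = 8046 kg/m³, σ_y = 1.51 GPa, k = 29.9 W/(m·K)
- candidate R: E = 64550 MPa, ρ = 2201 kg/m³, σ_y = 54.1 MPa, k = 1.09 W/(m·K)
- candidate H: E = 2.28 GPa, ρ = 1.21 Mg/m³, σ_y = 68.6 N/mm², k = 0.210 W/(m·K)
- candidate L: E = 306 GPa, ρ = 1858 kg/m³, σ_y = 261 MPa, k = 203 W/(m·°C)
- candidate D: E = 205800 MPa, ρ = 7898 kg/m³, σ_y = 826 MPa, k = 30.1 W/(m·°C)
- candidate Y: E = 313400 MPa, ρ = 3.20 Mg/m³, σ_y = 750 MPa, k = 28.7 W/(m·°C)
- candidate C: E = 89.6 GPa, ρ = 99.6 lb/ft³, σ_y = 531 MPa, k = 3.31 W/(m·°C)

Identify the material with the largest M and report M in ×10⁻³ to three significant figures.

candidate Y, M = 5.53×10⁻³

Screen on constraints: σ_y ≥ 640 MPa; k ≥ 2.20 W/(m·K). Survivors: candidate B, candidate D, candidate Y.
In SI units:
  candidate B: E = 193.7 GPa, ρ = 8046 kg/m³
  candidate D: E = 205.8 GPa, ρ = 7898 kg/m³
  candidate Y: E = 313.4 GPa, ρ = 3200 kg/m³
  candidate Y: M = 5.53×10⁻³
  candidate D: M = 1.82×10⁻³
  candidate B: M = 1.73×10⁻³
Candidate Y ranks first.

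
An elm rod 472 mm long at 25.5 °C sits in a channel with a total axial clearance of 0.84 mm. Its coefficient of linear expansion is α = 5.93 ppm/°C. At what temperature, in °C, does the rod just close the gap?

326 °C

α·L₀·ΔT = 0.84 mm ⇒ ΔT = 0.84 / (5.93×10⁻⁶ × 472.0) = 300.1 K.
T = 25.5 + 300.1 = 325.6 °C.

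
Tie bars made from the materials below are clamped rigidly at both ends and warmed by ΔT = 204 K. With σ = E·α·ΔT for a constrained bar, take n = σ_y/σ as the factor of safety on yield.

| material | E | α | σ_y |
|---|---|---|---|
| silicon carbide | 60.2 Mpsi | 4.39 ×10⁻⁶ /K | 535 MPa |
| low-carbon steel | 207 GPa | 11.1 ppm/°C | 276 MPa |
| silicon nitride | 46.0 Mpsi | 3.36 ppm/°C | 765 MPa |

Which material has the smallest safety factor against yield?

low-carbon steel

Per material, after unit conversion:
  silicon carbide: E = 415.1, α = 4.39, σ_y = 535.0 → σ = 372 MPa, n = 1.44
  low-carbon steel: E = 207.0, α = 11.1, σ_y = 276.0 → σ = 469 MPa, n = 0.589
  silicon nitride: E = 317.2, α = 3.36, σ_y = 765.0 → σ = 217 MPa, n = 3.52
Smallest n: low-carbon steel with n = 0.589.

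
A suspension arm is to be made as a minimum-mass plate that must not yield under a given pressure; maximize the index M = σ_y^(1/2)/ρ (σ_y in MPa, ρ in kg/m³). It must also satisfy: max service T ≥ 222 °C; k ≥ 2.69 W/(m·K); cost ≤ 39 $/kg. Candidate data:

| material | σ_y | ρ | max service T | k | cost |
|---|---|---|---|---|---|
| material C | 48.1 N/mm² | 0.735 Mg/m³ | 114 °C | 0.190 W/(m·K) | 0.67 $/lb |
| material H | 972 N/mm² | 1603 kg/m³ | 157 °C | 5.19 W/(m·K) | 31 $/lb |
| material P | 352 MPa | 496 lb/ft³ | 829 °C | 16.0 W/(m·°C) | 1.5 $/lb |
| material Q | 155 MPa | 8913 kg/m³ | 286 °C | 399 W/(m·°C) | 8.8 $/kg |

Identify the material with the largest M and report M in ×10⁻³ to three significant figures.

Screen on constraints: max service T ≥ 222 °C; k ≥ 2.69 W/(m·K); cost ≤ 39 $/kg. Survivors: material P, material Q.
In SI units:
  material P: σ_y = 352.0 MPa, ρ = 7945 kg/m³
  material Q: σ_y = 155.0 MPa, ρ = 8913 kg/m³
  material P: M = 2.36×10⁻³
  material Q: M = 1.40×10⁻³
Material P ranks first.

material P, M = 2.36×10⁻³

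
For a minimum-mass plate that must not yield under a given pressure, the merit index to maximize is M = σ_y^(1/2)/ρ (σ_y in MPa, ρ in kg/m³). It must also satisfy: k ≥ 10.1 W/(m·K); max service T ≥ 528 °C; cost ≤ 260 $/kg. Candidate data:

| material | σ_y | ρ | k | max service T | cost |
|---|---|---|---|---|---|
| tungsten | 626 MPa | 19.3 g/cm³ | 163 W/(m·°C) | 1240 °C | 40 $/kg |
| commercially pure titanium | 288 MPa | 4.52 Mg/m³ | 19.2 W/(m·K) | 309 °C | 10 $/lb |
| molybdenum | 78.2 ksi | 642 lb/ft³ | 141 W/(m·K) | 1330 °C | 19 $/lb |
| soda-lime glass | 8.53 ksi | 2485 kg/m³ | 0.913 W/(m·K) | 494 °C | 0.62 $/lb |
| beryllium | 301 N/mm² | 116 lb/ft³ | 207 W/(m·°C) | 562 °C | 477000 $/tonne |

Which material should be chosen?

molybdenum

Screen on constraints: k ≥ 10.1 W/(m·K); max service T ≥ 528 °C; cost ≤ 260 $/kg. Survivors: tungsten, molybdenum.
Putting every candidate on a common basis:
  tungsten: σ_y = 626.0 MPa, ρ = 19300 kg/m³
  molybdenum: σ_y = 539.2 MPa, ρ = 10280 kg/m³
  molybdenum: M = 2.26×10⁻³
  tungsten: M = 1.30×10⁻³
Molybdenum ranks first.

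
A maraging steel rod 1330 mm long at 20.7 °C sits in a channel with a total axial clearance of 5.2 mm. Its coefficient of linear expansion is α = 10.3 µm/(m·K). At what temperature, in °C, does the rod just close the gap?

α·L₀·ΔT = 5.2 mm ⇒ ΔT = 5.2 / (10.3×10⁻⁶ × 1330.0) = 379.6 K.
T = 20.7 + 379.6 = 400.3 °C.

400 °C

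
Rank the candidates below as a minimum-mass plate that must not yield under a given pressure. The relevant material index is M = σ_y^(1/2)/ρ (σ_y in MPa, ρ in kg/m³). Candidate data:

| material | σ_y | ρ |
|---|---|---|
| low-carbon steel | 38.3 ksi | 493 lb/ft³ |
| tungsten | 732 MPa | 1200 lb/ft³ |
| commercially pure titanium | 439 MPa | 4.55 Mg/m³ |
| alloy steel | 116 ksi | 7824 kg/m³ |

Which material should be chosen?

commercially pure titanium

In SI units:
  low-carbon steel: σ_y = 264.1 MPa, ρ = 7897 kg/m³
  tungsten: σ_y = 732.0 MPa, ρ = 19220 kg/m³
  commercially pure titanium: σ_y = 439.0 MPa, ρ = 4550 kg/m³
  alloy steel: σ_y = 799.8 MPa, ρ = 7824 kg/m³
  commercially pure titanium: M = 4.60×10⁻³
  alloy steel: M = 3.61×10⁻³
  low-carbon steel: M = 2.06×10⁻³
  tungsten: M = 1.41×10⁻³
Commercially pure titanium ranks first.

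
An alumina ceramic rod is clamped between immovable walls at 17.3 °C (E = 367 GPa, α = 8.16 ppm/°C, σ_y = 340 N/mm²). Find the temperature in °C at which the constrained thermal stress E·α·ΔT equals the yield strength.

131 °C

σ_y = 340 N/mm² = 340.0 MPa.
E·α·ΔT = 340.0 MPa ⇒ ΔT = 340.0 / (367.0×10³ × 8.16×10⁻⁶) = 113.5 K.
T = 17.3 + 113.5 = 130.8 °C.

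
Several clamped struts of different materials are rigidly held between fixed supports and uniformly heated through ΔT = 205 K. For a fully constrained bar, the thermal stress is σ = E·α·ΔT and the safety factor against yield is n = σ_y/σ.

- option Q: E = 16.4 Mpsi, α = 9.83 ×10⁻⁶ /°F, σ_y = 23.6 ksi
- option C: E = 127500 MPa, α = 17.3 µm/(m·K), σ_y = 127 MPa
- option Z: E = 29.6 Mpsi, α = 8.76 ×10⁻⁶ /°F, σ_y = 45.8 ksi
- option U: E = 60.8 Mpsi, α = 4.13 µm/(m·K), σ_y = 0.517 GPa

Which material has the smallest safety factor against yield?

In consistent units (E in GPa, α in ×10⁻⁶/K, σ_y in MPa):
  option Q: E = 113.1, α = 17.7, σ_y = 162.7 → σ = 410 MPa, n = 0.397
  option C: E = 127.5, α = 17.3, σ_y = 127.0 → σ = 452 MPa, n = 0.281
  option Z: E = 204.1, α = 15.8, σ_y = 315.8 → σ = 660 MPa, n = 0.479
  option U: E = 419.2, α = 4.13, σ_y = 517.0 → σ = 355 MPa, n = 1.46
Smallest n: option C with n = 0.281.

option C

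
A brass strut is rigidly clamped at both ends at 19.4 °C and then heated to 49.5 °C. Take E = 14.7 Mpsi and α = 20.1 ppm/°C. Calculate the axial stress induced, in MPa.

E = 14.7 Mpsi = 101.4 GPa.
ΔT = 30.10 K. Constrained thermal stress σ = E·α·ΔT = 101.4×10³ MPa × 20.1×10⁻⁶ × 30.10 = 61.3 MPa (compressive).

61.3 MPa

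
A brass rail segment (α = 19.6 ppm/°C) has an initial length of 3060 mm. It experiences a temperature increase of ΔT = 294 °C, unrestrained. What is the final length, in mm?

3077.6 mm

ΔL = α·L₀·ΔT = 19.6×10⁻⁶ × 3060 mm × 294.0 K = 17.6 mm.
L = L₀ + ΔL = 3060 + 17.6 = 3077.6 mm.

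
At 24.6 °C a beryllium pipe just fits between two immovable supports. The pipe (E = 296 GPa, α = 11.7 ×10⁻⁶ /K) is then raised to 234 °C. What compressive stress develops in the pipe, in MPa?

ΔT = 209.4 K. Constrained thermal stress σ = E·α·ΔT = 296.0×10³ MPa × 11.7×10⁻⁶ × 209.4 = 725 MPa (compressive).

725 MPa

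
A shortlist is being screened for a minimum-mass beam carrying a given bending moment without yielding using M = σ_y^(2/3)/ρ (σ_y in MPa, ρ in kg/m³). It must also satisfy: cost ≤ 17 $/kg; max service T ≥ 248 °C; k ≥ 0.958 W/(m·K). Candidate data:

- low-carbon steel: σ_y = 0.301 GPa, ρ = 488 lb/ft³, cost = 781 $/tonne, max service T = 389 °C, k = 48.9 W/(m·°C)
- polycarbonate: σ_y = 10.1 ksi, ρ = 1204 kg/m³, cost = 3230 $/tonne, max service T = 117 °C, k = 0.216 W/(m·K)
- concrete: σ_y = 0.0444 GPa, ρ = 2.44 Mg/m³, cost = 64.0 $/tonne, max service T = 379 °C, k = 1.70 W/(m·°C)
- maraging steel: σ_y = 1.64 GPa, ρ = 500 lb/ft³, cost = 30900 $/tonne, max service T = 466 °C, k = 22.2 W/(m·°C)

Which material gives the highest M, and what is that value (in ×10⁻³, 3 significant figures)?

low-carbon steel, M = 5.75×10⁻³

Screen on constraints: cost ≤ 17 $/kg; max service T ≥ 248 °C; k ≥ 0.958 W/(m·K). Survivors: low-carbon steel, concrete.
Putting every candidate on a common basis:
  low-carbon steel: σ_y = 301.0 MPa, ρ = 7817 kg/m³
  concrete: σ_y = 44.40 MPa, ρ = 2440 kg/m³
  low-carbon steel: M = 5.75×10⁻³
  concrete: M = 5.14×10⁻³
Low-carbon steel ranks first.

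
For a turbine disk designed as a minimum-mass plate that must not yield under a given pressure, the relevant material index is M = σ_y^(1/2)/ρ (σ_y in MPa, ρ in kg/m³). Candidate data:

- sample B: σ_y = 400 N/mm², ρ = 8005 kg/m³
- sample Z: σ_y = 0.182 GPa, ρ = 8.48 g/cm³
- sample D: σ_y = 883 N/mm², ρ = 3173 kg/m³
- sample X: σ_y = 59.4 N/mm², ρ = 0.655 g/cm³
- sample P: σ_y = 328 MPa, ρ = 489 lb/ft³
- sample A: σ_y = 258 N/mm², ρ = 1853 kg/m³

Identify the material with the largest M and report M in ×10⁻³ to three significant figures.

sample X, M = 11.8×10⁻³

In SI units:
  sample B: σ_y = 400.0 MPa, ρ = 8005 kg/m³
  sample Z: σ_y = 182.0 MPa, ρ = 8480 kg/m³
  sample D: σ_y = 883.0 MPa, ρ = 3173 kg/m³
  sample X: σ_y = 59.40 MPa, ρ = 655.0 kg/m³
  sample P: σ_y = 328.0 MPa, ρ = 7833 kg/m³
  sample A: σ_y = 258.0 MPa, ρ = 1853 kg/m³
  sample X: M = 11.8×10⁻³
  sample D: M = 9.37×10⁻³
  sample A: M = 8.67×10⁻³
  sample B: M = 2.50×10⁻³
  sample P: M = 2.31×10⁻³
  sample Z: M = 1.59×10⁻³
Sample X has the largest M.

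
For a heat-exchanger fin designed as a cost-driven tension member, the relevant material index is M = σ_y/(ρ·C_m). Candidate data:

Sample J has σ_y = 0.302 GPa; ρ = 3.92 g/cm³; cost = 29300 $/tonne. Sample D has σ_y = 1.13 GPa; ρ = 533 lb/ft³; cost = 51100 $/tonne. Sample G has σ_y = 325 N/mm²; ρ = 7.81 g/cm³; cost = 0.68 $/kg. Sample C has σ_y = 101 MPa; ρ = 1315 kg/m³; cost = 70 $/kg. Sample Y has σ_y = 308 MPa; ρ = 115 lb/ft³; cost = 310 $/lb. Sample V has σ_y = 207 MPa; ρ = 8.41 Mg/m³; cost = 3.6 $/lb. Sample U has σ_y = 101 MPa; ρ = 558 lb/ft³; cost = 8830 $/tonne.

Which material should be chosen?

In SI units:
  sample J: σ_y = 302.0 MPa, ρ = 3920 kg/m³, cost = 29.30 $/kg
  sample D: σ_y = 1130 MPa, ρ = 8538 kg/m³, cost = 51.10 $/kg
  sample G: σ_y = 325.0 MPa, ρ = 7810 kg/m³, cost = 0.6800 $/kg
  sample C: σ_y = 101.0 MPa, ρ = 1315 kg/m³, cost = 70.00 $/kg
  sample Y: σ_y = 308.0 MPa, ρ = 1842 kg/m³, cost = 683.4 $/kg
  sample V: σ_y = 207.0 MPa, ρ = 8410 kg/m³, cost = 7.937 $/kg
  sample U: σ_y = 101.0 MPa, ρ = 8938 kg/m³, cost = 8.830 $/kg
  sample G: M = 61.2 kN·m per $
  sample V: M = 3.10 kN·m per $
  sample J: M = 2.63 kN·m per $
  sample D: M = 2.59 kN·m per $
  sample U: M = 1.28 kN·m per $
  sample C: M = 1.10 kN·m per $
  sample Y: M = 0.245 kN·m per $
Sample G ranks first.

sample G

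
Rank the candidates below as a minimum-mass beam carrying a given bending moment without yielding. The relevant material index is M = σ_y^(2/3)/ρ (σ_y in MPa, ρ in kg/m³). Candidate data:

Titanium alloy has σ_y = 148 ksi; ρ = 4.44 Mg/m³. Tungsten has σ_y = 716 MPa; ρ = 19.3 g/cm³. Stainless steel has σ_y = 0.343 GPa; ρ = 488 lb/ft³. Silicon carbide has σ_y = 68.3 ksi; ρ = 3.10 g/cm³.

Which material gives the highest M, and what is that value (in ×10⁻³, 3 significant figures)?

Convert each candidate to consistent units, then evaluate M:
  titanium alloy: σ_y = 1020 MPa, ρ = 4440 kg/m³
  tungsten: σ_y = 716.0 MPa, ρ = 19300 kg/m³
  stainless steel: σ_y = 343.0 MPa, ρ = 7817 kg/m³
  silicon carbide: σ_y = 470.9 MPa, ρ = 3100 kg/m³
  titanium alloy: M = 22.8×10⁻³
  silicon carbide: M = 19.5×10⁻³
  stainless steel: M = 6.27×10⁻³
  tungsten: M = 4.15×10⁻³
Titanium alloy has the largest M.

titanium alloy, M = 22.8×10⁻³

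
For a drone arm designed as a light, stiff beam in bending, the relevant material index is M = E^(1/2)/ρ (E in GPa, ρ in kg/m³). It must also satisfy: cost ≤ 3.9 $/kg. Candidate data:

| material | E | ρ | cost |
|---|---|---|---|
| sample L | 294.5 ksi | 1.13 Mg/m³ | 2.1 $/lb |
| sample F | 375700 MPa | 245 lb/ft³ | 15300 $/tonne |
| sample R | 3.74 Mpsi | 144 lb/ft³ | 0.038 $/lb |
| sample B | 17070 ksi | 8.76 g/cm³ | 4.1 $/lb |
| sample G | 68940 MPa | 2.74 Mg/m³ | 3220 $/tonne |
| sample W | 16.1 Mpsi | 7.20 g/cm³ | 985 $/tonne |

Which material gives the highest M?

Screen on constraints: cost ≤ 3.9 $/kg. Survivors: sample R, sample G, sample W.
Convert each candidate to consistent units, then evaluate M:
  sample R: E = 25.79 GPa, ρ = 2307 kg/m³
  sample G: E = 68.94 GPa, ρ = 2740 kg/m³
  sample W: E = 111.0 GPa, ρ = 7200 kg/m³
  sample G: M = 3.03×10⁻³
  sample R: M = 2.20×10⁻³
  sample W: M = 1.46×10⁻³
Sample G ranks first.

sample G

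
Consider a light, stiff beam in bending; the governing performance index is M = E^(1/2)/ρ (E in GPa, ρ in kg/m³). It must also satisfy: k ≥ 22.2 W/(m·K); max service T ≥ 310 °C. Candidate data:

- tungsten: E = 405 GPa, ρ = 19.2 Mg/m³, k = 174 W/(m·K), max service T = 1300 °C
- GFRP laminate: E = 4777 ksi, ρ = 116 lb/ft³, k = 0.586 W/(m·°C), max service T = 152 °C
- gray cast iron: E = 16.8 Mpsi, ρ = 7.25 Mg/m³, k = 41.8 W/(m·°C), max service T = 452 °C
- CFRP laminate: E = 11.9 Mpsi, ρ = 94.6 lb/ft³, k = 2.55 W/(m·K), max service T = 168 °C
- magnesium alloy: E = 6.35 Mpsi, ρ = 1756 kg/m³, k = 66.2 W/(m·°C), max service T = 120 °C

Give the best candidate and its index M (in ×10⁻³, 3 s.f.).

gray cast iron, M = 1.48×10⁻³

Screen on constraints: k ≥ 22.2 W/(m·K); max service T ≥ 310 °C. Survivors: tungsten, gray cast iron.
Convert each candidate to consistent units, then evaluate M:
  tungsten: E = 405.0 GPa, ρ = 19200 kg/m³
  gray cast iron: E = 115.8 GPa, ρ = 7250 kg/m³
  gray cast iron: M = 1.48×10⁻³
  tungsten: M = 1.05×10⁻³
Gray cast iron has the largest M.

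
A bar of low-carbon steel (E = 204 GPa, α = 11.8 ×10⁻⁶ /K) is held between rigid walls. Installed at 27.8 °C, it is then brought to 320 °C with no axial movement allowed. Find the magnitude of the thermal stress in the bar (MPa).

ΔT = 292.2 K. Constrained thermal stress σ = E·α·ΔT = 204.0×10³ MPa × 11.8×10⁻⁶ × 292.2 = 703 MPa (compressive).

703 MPa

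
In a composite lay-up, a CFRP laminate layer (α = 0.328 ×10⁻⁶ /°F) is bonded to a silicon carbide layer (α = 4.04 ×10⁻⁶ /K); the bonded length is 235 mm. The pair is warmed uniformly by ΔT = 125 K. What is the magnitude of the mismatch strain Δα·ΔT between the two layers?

CFRP laminate: α = 0.328×10⁻⁶/°F × 9/5 = 0.590×10⁻⁶/K.
Δα = |0.590 − 4.04|×10⁻⁶/K = 3.45×10⁻⁶/K.
Mismatch strain = Δα·ΔT = 3.45×10⁻⁶ × 125.0 = 4.31×10⁻⁴.

4.31×10⁻⁴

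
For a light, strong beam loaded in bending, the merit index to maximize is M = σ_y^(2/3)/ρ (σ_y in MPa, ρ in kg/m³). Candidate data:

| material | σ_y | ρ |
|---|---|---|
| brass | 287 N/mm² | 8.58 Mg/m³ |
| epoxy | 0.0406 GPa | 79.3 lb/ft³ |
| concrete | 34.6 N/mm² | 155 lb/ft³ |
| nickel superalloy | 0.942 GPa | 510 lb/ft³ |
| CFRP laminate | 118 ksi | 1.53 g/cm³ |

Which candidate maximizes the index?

After converting to SI:
  brass: σ_y = 287.0 MPa, ρ = 8580 kg/m³
  epoxy: σ_y = 40.60 MPa, ρ = 1270 kg/m³
  concrete: σ_y = 34.60 MPa, ρ = 2483 kg/m³
  nickel superalloy: σ_y = 942.0 MPa, ρ = 8169 kg/m³
  CFRP laminate: σ_y = 813.6 MPa, ρ = 1530 kg/m³
  CFRP laminate: M = 57.0×10⁻³
  nickel superalloy: M = 11.8×10⁻³
  epoxy: M = 9.30×10⁻³
  brass: M = 5.07×10⁻³
  concrete: M = 4.28×10⁻³
CFRP laminate ranks first.

CFRP laminate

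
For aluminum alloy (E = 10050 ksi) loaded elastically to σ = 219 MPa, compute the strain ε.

3.16×10⁻³

E = 10050 ksi = 69.29 GPa = 69290 MPa.
ε = σ/E = 219 / 69290 = 3.16×10⁻³.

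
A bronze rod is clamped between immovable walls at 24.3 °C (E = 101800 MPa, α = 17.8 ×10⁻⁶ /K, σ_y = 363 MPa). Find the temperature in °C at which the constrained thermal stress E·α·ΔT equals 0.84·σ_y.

E = 101800 MPa = 101.8 GPa.
E·α·ΔT = 304.9 MPa ⇒ ΔT = 304.9 / (101.8×10³ × 17.8×10⁻⁶) = 168.3 K.
T = 24.3 + 168.3 = 192.6 °C.

193 °C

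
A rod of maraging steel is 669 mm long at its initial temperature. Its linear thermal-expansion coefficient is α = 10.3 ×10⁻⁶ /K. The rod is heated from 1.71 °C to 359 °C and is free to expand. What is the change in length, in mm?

2.46 mm

ΔT = 359 − 1.71 = 357.3 K.
ΔL = α·L₀·ΔT = 10.3×10⁻⁶ × 669 mm × 357.3 K = 2.46 mm.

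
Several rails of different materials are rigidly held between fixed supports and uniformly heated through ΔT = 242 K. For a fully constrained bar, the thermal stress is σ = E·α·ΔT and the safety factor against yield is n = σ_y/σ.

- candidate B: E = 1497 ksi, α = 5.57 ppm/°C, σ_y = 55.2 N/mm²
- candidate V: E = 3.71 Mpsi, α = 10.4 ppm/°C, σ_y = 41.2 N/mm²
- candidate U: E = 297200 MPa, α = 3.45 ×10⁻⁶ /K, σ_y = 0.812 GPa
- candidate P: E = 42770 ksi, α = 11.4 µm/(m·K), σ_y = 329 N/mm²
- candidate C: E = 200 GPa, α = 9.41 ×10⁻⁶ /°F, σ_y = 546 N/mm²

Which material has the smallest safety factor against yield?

candidate P

Per material, after unit conversion:
  candidate B: E = 10.32, α = 5.57, σ_y = 55.20 → σ = 13.9 MPa, n = 3.97
  candidate V: E = 25.58, α = 10.4, σ_y = 41.20 → σ = 64.4 MPa, n = 0.640
  candidate U: E = 297.2, α = 3.45, σ_y = 812.0 → σ = 248 MPa, n = 3.27
  candidate P: E = 294.9, α = 11.4, σ_y = 329.0 → σ = 814 MPa, n = 0.404
  candidate C: E = 200.0, α = 16.9, σ_y = 546.0 → σ = 820 MPa, n = 0.666
Smallest n: candidate P with n = 0.404.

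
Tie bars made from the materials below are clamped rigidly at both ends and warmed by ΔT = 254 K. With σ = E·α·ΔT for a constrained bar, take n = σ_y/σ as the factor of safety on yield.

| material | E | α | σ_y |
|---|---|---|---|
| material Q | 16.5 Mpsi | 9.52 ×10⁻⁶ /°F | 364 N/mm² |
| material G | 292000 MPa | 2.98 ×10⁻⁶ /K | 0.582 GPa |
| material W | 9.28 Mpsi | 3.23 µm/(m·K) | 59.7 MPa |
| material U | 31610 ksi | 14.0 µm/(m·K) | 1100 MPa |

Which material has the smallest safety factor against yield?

Per material, after unit conversion:
  material Q: E = 113.8, α = 17.1, σ_y = 364.0 → σ = 495 MPa, n = 0.735
  material G: E = 292.0, α = 2.98, σ_y = 582.0 → σ = 221 MPa, n = 2.63
  material W: E = 63.98, α = 3.23, σ_y = 59.70 → σ = 52.5 MPa, n = 1.14
  material U: E = 217.9, α = 14.0, σ_y = 1100 → σ = 775 MPa, n = 1.42
Smallest n: material Q with n = 0.735.

material Q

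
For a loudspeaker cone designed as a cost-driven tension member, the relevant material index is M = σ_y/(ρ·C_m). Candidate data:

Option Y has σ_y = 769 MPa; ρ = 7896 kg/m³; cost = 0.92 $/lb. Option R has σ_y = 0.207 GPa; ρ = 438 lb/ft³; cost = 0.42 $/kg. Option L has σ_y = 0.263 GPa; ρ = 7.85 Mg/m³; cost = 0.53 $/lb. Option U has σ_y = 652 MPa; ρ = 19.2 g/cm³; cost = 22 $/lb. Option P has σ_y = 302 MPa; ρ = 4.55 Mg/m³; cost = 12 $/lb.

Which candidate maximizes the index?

option R

Normalizing units and computing the index:
  option Y: σ_y = 769.0 MPa, ρ = 7896 kg/m³, cost = 2.028 $/kg
  option R: σ_y = 207.0 MPa, ρ = 7016 kg/m³, cost = 0.4200 $/kg
  option L: σ_y = 263.0 MPa, ρ = 7850 kg/m³, cost = 1.168 $/kg
  option U: σ_y = 652.0 MPa, ρ = 19200 kg/m³, cost = 48.50 $/kg
  option P: σ_y = 302.0 MPa, ρ = 4550 kg/m³, cost = 26.46 $/kg
  option R: M = 70.2 kN·m per $
  option Y: M = 48.0 kN·m per $
  option L: M = 28.7 kN·m per $
  option P: M = 2.51 kN·m per $
  option U: M = 0.700 kN·m per $
Highest index: option R.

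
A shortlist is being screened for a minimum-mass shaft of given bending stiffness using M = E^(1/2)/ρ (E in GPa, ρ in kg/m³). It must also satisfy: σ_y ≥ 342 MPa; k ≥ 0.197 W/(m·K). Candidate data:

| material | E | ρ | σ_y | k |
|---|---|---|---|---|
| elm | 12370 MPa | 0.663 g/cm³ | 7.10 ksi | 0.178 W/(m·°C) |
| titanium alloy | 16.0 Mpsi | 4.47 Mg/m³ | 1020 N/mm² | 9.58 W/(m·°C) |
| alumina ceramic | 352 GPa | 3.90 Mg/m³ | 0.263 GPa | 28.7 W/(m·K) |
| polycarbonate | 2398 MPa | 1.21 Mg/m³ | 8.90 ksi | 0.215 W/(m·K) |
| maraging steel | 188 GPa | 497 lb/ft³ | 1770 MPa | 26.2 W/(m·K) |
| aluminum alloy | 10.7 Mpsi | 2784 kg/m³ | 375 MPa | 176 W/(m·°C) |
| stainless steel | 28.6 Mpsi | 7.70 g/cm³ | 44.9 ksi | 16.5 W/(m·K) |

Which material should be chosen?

Screen on constraints: σ_y ≥ 342 MPa; k ≥ 0.197 W/(m·K). Survivors: titanium alloy, maraging steel, aluminum alloy.
In SI units:
  titanium alloy: E = 110.3 GPa, ρ = 4470 kg/m³
  maraging steel: E = 188.0 GPa, ρ = 7961 kg/m³
  aluminum alloy: E = 73.77 GPa, ρ = 2784 kg/m³
  aluminum alloy: M = 3.09×10⁻³
  titanium alloy: M = 2.35×10⁻³
  maraging steel: M = 1.72×10⁻³
Aluminum alloy ranks first.

aluminum alloy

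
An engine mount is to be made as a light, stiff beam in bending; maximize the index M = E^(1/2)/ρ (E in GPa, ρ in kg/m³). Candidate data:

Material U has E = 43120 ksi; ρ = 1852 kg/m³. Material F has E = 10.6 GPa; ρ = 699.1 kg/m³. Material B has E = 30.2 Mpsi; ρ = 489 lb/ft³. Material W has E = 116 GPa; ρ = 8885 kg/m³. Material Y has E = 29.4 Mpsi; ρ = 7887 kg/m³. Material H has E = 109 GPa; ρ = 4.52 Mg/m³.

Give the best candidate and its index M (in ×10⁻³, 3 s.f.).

material U, M = 9.31×10⁻³

After converting to SI:
  material U: E = 297.3 GPa, ρ = 1852 kg/m³
  material F: E = 10.60 GPa, ρ = 699.1 kg/m³
  material B: E = 208.2 GPa, ρ = 7833 kg/m³
  material W: E = 116.0 GPa, ρ = 8885 kg/m³
  material Y: E = 202.7 GPa, ρ = 7887 kg/m³
  material H: E = 109.0 GPa, ρ = 4520 kg/m³
  material U: M = 9.31×10⁻³
  material F: M = 4.66×10⁻³
  material H: M = 2.31×10⁻³
  material B: M = 1.84×10⁻³
  material Y: M = 1.81×10⁻³
  material W: M = 1.21×10⁻³
Material U has the largest M.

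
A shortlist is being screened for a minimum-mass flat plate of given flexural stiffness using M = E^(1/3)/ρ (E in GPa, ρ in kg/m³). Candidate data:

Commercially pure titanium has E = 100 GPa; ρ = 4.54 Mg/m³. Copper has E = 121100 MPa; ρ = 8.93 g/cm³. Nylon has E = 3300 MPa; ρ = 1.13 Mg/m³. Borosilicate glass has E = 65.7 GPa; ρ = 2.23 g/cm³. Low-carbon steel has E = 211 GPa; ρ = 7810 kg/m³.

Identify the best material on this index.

Convert each candidate to consistent units, then evaluate M:
  commercially pure titanium: E = 100.0 GPa, ρ = 4540 kg/m³
  copper: E = 121.1 GPa, ρ = 8930 kg/m³
  nylon: E = 3.300 GPa, ρ = 1130 kg/m³
  borosilicate glass: E = 65.70 GPa, ρ = 2230 kg/m³
  low-carbon steel: E = 211.0 GPa, ρ = 7810 kg/m³
  borosilicate glass: M = 1.81×10⁻³
  nylon: M = 1.32×10⁻³
  commercially pure titanium: M = 1.02×10⁻³
  low-carbon steel: M = 0.762×10⁻³
  copper: M = 0.554×10⁻³
The maximum is for borosilicate glass.

borosilicate glass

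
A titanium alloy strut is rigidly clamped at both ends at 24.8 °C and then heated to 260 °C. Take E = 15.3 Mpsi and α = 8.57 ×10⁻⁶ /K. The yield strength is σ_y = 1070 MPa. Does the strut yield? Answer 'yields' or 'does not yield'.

E = 15.3 Mpsi = 105.5 GPa.
ΔT = 235.2 K. Constrained thermal stress σ = E·α·ΔT = 105.5×10³ MPa × 8.57×10⁻⁶ × 235.2 = 213 MPa (compressive).
Compare to σ_y = 1070 MPa: σ < σ_y, so it does not yield.

does not yield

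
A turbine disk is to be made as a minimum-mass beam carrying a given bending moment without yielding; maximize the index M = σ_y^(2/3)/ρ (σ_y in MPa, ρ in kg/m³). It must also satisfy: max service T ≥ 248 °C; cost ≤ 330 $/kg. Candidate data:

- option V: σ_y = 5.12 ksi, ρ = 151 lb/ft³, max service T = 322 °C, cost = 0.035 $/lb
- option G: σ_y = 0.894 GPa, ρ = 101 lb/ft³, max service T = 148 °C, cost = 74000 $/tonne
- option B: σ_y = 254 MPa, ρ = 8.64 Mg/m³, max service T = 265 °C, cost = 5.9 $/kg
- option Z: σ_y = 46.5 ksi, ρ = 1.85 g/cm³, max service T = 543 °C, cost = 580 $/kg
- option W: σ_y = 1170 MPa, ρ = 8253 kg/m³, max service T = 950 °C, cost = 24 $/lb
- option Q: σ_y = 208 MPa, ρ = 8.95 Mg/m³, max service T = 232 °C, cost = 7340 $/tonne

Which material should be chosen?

Screen on constraints: max service T ≥ 248 °C; cost ≤ 330 $/kg. Survivors: option V, option B, option W.
In SI units:
  option V: σ_y = 35.30 MPa, ρ = 2419 kg/m³
  option B: σ_y = 254.0 MPa, ρ = 8640 kg/m³
  option W: σ_y = 1170 MPa, ρ = 8253 kg/m³
  option W: M = 13.5×10⁻³
  option B: M = 4.64×10⁻³
  option V: M = 4.45×10⁻³
The maximum is for option W.

option W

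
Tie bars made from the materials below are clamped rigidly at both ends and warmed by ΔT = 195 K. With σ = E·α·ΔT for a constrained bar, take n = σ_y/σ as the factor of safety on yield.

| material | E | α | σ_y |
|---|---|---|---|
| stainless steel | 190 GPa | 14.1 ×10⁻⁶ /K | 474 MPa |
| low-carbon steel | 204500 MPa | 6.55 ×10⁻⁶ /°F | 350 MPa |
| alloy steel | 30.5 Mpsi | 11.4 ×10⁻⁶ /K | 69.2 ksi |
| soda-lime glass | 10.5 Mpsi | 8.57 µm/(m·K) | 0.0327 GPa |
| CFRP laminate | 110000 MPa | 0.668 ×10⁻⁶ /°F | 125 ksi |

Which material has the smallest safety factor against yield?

Converting E to GPa, α to ×10⁻⁶/K, σ_y to MPa, then σ and n for each:
  stainless steel: E = 190.0, α = 14.1, σ_y = 474.0 → σ = 522 MPa, n = 0.907
  low-carbon steel: E = 204.5, α = 11.8, σ_y = 350.0 → σ = 470 MPa, n = 0.744
  alloy steel: E = 210.3, α = 11.4, σ_y = 477.1 → σ = 467 MPa, n = 1.02
  soda-lime glass: E = 72.39, α = 8.57, σ_y = 32.70 → σ = 121 MPa, n = 0.270
  CFRP laminate: E = 110.0, α = 1.20, σ_y = 861.8 → σ = 25.8 MPa, n = 33.4
Smallest n: soda-lime glass with n = 0.270.

soda-lime glass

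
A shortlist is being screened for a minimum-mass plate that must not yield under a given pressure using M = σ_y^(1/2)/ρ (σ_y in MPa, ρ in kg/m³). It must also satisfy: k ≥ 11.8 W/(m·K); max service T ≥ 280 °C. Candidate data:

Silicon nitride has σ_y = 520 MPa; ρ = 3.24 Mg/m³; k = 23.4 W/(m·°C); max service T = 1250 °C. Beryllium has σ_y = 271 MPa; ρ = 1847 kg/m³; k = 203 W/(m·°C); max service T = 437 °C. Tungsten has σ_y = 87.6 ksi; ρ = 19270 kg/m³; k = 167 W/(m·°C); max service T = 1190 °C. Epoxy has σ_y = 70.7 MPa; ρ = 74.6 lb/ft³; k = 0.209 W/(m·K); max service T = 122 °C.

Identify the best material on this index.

beryllium

Screen on constraints: k ≥ 11.8 W/(m·K); max service T ≥ 280 °C. Survivors: silicon nitride, beryllium, tungsten.
Normalizing units and computing the index:
  silicon nitride: σ_y = 520.0 MPa, ρ = 3240 kg/m³
  beryllium: σ_y = 271.0 MPa, ρ = 1847 kg/m³
  tungsten: σ_y = 604.0 MPa, ρ = 19270 kg/m³
  beryllium: M = 8.91×10⁻³
  silicon nitride: M = 7.04×10⁻³
  tungsten: M = 1.28×10⁻³
Highest index: beryllium.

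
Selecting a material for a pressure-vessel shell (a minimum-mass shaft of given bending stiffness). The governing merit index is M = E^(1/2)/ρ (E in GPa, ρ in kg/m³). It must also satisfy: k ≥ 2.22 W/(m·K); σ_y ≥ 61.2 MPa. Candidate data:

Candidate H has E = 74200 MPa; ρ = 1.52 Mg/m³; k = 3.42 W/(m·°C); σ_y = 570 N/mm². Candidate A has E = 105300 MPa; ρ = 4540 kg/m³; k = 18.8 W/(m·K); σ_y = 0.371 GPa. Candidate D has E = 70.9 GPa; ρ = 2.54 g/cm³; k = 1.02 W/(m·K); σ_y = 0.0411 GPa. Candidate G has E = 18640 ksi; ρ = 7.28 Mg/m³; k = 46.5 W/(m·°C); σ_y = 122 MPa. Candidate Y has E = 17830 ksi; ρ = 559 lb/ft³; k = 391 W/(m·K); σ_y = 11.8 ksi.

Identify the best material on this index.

Screen on constraints: k ≥ 2.22 W/(m·K); σ_y ≥ 61.2 MPa. Survivors: candidate H, candidate A, candidate G, candidate Y.
Putting every candidate on a common basis:
  candidate H: E = 74.20 GPa, ρ = 1520 kg/m³
  candidate A: E = 105.3 GPa, ρ = 4540 kg/m³
  candidate G: E = 128.5 GPa, ρ = 7280 kg/m³
  candidate Y: E = 122.9 GPa, ρ = 8954 kg/m³
  candidate H: M = 5.67×10⁻³
  candidate A: M = 2.26×10⁻³
  candidate G: M = 1.56×10⁻³
  candidate Y: M = 1.24×10⁻³
Candidate H ranks first.

candidate H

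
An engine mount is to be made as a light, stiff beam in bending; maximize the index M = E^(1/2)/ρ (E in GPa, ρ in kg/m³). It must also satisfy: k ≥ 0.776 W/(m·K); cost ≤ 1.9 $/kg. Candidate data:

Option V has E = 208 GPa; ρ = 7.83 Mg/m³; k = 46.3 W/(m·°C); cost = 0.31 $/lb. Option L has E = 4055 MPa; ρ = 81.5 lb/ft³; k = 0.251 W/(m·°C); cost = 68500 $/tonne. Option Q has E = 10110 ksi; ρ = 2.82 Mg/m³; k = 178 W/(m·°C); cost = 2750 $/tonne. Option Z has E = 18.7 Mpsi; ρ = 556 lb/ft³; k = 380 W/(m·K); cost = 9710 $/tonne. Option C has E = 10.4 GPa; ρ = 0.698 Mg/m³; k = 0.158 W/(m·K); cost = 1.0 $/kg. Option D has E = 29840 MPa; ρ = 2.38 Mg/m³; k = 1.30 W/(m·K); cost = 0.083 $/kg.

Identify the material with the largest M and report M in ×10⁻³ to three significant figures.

option D, M = 2.30×10⁻³

Screen on constraints: k ≥ 0.776 W/(m·K); cost ≤ 1.9 $/kg. Survivors: option V, option D.
Normalizing units and computing the index:
  option V: E = 208.0 GPa, ρ = 7830 kg/m³
  option D: E = 29.84 GPa, ρ = 2380 kg/m³
  option D: M = 2.30×10⁻³
  option V: M = 1.84×10⁻³
Highest index: option D.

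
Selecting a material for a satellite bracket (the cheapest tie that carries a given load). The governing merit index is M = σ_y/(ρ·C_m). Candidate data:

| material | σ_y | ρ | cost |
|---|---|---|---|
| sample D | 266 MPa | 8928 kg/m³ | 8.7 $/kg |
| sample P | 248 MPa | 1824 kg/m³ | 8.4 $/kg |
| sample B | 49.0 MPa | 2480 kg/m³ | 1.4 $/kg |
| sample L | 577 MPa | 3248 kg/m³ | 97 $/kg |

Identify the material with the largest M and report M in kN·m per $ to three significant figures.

sample P, M = 16.2 kN·m per $

Per-candidate index values:
  sample P: M = 16.2 kN·m per $
  sample B: M = 14.1 kN·m per $
  sample D: M = 3.42 kN·m per $
  sample L: M = 1.83 kN·m per $
Sample P has the largest M.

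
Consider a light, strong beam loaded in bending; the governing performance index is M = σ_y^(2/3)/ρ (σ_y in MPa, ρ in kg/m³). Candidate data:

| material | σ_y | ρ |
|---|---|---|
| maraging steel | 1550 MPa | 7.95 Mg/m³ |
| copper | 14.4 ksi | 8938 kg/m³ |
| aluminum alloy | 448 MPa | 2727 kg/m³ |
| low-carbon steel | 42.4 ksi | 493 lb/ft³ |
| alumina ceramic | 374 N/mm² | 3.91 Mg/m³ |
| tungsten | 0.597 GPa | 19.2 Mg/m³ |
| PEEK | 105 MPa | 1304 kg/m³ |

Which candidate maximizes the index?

aluminum alloy

Normalizing units and computing the index:
  maraging steel: σ_y = 1550 MPa, ρ = 7950 kg/m³
  copper: σ_y = 99.28 MPa, ρ = 8938 kg/m³
  aluminum alloy: σ_y = 448.0 MPa, ρ = 2727 kg/m³
  low-carbon steel: σ_y = 292.3 MPa, ρ = 7897 kg/m³
  alumina ceramic: σ_y = 374.0 MPa, ρ = 3910 kg/m³
  tungsten: σ_y = 597.0 MPa, ρ = 19200 kg/m³
  PEEK: σ_y = 105.0 MPa, ρ = 1304 kg/m³
  aluminum alloy: M = 21.5×10⁻³
  PEEK: M = 17.1×10⁻³
  maraging steel: M = 16.8×10⁻³
  alumina ceramic: M = 13.3×10⁻³
  low-carbon steel: M = 5.58×10⁻³
  tungsten: M = 3.69×10⁻³
  copper: M = 2.40×10⁻³
The maximum is for aluminum alloy.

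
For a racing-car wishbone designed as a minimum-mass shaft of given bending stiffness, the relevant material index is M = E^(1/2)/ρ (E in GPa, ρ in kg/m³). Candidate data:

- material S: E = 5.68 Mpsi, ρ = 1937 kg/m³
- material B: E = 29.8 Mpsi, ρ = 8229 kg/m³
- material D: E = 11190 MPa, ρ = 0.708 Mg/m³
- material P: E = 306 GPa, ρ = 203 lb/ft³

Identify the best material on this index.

Convert each candidate to consistent units, then evaluate M:
  material S: E = 39.16 GPa, ρ = 1937 kg/m³
  material B: E = 205.5 GPa, ρ = 8229 kg/m³
  material D: E = 11.19 GPa, ρ = 708.0 kg/m³
  material P: E = 306.0 GPa, ρ = 3252 kg/m³
  material P: M = 5.38×10⁻³
  material D: M = 4.72×10⁻³
  material S: M = 3.23×10⁻³
  material B: M = 1.74×10⁻³
Highest index: material P.

material P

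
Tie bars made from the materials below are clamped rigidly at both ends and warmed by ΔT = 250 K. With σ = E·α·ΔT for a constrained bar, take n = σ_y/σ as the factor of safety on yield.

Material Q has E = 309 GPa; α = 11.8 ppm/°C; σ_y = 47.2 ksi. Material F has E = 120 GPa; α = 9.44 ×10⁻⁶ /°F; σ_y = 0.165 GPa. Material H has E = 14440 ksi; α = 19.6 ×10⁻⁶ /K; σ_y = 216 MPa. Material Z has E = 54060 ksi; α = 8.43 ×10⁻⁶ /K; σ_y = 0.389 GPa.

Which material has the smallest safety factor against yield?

material F

In consistent units (E in GPa, α in ×10⁻⁶/K, σ_y in MPa):
  material Q: E = 309.0, α = 11.8, σ_y = 325.4 → σ = 912 MPa, n = 0.357
  material F: E = 120.0, α = 17.0, σ_y = 165.0 → σ = 510 MPa, n = 0.324
  material H: E = 99.56, α = 19.6, σ_y = 216.0 → σ = 488 MPa, n = 0.443
  material Z: E = 372.7, α = 8.43, σ_y = 389.0 → σ = 786 MPa, n = 0.495
Material F has the lowest safety factor, n = 0.324.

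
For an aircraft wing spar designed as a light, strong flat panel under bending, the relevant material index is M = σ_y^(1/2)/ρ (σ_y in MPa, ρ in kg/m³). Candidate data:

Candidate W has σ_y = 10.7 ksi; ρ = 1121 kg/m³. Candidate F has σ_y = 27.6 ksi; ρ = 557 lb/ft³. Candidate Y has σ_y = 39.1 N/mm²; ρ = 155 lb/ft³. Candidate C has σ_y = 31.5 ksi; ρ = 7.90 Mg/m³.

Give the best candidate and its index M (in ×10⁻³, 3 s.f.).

After converting to SI:
  candidate W: σ_y = 73.77 MPa, ρ = 1121 kg/m³
  candidate F: σ_y = 190.3 MPa, ρ = 8922 kg/m³
  candidate Y: σ_y = 39.10 MPa, ρ = 2483 kg/m³
  candidate C: σ_y = 217.2 MPa, ρ = 7900 kg/m³
  candidate W: M = 7.66×10⁻³
  candidate Y: M = 2.52×10⁻³
  candidate C: M = 1.87×10⁻³
  candidate F: M = 1.55×10⁻³
Candidate W has the largest M.

candidate W, M = 7.66×10⁻³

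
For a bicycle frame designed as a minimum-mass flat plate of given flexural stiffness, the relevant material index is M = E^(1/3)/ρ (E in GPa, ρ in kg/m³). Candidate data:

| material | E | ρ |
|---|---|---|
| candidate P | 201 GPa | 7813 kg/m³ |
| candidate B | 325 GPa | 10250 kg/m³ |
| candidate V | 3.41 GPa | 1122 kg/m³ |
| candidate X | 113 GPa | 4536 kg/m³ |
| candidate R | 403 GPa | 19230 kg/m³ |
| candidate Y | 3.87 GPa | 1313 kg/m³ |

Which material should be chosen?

candidate V

Per-candidate index values:
  candidate V: M = 1.34×10⁻³
  candidate Y: M = 1.20×10⁻³
  candidate X: M = 1.07×10⁻³
  candidate P: M = 0.750×10⁻³
  candidate B: M = 0.671×10⁻³
  candidate R: M = 0.384×10⁻³
The maximum is for candidate V.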